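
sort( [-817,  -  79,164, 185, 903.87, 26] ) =[ - 817, - 79, 26,164,185,903.87]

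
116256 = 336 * 346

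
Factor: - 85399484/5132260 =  - 5^( - 1 )*7^(  -  2 )*5237^( - 1 )*21349871^1 = -  21349871/1283065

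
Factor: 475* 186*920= 2^4*3^1*5^3*19^1*23^1*  31^1 = 81282000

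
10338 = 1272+9066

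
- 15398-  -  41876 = 26478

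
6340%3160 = 20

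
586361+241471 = 827832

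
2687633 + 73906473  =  76594106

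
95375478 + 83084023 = 178459501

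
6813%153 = 81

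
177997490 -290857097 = - 112859607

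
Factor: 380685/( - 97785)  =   - 619/159 =-3^( - 1 )*53^ (  -  1 ) * 619^1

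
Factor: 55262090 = 2^1*5^1 * 13^1*37^1 * 11489^1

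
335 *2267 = 759445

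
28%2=0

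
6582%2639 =1304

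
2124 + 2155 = 4279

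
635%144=59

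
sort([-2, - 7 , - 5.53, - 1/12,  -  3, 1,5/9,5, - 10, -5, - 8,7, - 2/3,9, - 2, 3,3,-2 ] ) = [-10,-8 ,-7,-5.53,-5, - 3,-2, - 2, - 2, - 2/3,-1/12, 5/9, 1, 3 , 3,5,7,9 ]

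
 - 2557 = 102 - 2659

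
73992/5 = 14798 + 2/5 = 14798.40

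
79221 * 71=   5624691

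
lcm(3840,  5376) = 26880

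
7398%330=138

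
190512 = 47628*4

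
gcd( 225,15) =15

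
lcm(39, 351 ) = 351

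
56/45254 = 28/22627 = 0.00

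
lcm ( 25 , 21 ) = 525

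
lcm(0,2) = 0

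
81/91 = 81/91=0.89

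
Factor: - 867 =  - 3^1*17^2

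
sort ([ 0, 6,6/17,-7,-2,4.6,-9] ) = [ -9, - 7, - 2,0,6/17,4.6,6] 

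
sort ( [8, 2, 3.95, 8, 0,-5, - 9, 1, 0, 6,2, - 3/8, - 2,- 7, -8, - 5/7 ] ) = [ - 9, - 8, - 7, - 5,-2, - 5/7, - 3/8,0, 0, 1 , 2, 2,3.95, 6, 8 , 8 ] 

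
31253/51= 612+41/51 = 612.80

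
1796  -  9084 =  - 7288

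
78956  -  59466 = 19490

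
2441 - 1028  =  1413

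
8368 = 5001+3367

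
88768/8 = 11096 = 11096.00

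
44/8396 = 11/2099 = 0.01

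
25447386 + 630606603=656053989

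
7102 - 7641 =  - 539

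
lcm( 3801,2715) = 19005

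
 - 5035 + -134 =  - 5169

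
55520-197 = 55323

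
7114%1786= 1756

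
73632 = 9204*8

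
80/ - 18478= - 40/9239 = - 0.00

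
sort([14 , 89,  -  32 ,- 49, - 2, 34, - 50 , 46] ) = [ - 50, - 49, - 32, - 2, 14,34, 46,89] 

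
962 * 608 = 584896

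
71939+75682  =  147621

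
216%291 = 216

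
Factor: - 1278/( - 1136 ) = 9/8=2^(  -  3)*3^2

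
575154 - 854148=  - 278994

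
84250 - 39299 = 44951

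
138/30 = 23/5 = 4.60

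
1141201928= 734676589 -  -406525339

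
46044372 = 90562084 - 44517712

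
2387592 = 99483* 24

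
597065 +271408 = 868473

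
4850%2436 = 2414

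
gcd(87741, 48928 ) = 1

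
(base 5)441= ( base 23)56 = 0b1111001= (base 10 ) 121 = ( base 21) 5g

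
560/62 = 280/31 = 9.03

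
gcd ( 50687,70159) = 1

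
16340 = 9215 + 7125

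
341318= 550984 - 209666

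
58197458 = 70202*829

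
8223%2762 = 2699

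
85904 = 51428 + 34476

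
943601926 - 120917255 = 822684671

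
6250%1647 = 1309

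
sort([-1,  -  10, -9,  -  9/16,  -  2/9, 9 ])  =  [-10, - 9,-1, - 9/16, - 2/9,9]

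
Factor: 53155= 5^1*10631^1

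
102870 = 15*6858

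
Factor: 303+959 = 1262 =2^1 * 631^1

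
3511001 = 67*52403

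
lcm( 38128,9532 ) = 38128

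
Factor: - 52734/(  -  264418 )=141/707 = 3^1*7^( - 1)* 47^1*101^( - 1)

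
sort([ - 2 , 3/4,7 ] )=[ - 2  ,  3/4,7 ] 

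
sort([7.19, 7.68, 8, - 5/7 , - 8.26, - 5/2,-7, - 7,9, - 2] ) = [ - 8.26,-7, - 7, - 5/2 , - 2, - 5/7,7.19,7.68, 8,9]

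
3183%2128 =1055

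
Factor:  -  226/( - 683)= 2^1*113^1*683^(-1) 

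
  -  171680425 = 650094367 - 821774792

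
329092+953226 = 1282318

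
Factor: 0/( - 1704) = 0^1 = 0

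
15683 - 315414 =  - 299731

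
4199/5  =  4199/5   =  839.80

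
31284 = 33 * 948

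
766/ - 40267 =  - 766/40267 = -  0.02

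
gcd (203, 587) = 1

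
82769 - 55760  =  27009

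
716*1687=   1207892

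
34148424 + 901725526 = 935873950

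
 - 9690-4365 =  - 14055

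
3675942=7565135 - 3889193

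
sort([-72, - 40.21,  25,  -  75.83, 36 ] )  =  [ -75.83, - 72,-40.21,25,36 ]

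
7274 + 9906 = 17180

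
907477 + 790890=1698367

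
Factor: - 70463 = -31^1*2273^1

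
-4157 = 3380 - 7537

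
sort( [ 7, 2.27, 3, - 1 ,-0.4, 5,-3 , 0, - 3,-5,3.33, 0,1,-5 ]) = [ - 5,-5  ,-3, - 3,- 1, - 0.4, 0, 0,1 , 2.27, 3,3.33,  5, 7]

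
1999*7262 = 14516738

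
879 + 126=1005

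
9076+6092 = 15168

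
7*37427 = 261989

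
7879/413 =7879/413 = 19.08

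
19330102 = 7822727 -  - 11507375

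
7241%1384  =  321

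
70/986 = 35/493 = 0.07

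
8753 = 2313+6440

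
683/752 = 683/752 = 0.91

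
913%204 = 97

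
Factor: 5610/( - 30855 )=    - 2^1 * 11^( - 1 ) = - 2/11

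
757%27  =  1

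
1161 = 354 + 807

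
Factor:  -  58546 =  - 2^1 * 73^1*401^1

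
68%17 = 0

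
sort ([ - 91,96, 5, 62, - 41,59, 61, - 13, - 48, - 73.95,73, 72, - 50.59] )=[-91, - 73.95,  -  50.59, - 48, - 41, - 13, 5, 59,61, 62,  72,  73,96]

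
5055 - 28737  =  -23682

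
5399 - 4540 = 859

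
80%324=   80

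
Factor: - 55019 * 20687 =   -  1138178053 = - 37^1*137^1*151^1*1487^1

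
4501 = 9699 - 5198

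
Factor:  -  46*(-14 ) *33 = 2^2 * 3^1*7^1 * 11^1*23^1=21252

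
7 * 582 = 4074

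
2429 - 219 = 2210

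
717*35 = 25095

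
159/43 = 3 + 30/43 =3.70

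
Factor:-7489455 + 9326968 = 1837513 = 17^1*108089^1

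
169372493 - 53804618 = 115567875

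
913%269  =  106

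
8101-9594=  - 1493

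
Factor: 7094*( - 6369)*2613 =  - 118059745518 =- 2^1*3^2*11^1*13^1*67^1*193^1 * 3547^1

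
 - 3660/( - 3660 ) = 1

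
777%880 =777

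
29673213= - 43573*(-681)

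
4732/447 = 4732/447 = 10.59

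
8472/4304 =1059/538 = 1.97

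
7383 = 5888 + 1495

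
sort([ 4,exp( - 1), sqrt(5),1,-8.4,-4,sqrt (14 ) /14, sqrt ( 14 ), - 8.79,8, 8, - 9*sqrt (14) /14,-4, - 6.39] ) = [ - 8.79, - 8.4, - 6.39, - 4,-4 , - 9*sqrt (14)/14,sqrt(14 ) /14,exp ( - 1), 1,sqrt(5 ),  sqrt(14 ),4,8,  8 ]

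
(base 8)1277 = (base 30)nd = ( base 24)157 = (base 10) 703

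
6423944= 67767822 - 61343878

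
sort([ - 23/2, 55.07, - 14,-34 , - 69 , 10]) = [ - 69, - 34, - 14, - 23/2, 10,55.07]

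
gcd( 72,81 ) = 9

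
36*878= 31608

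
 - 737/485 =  - 2  +  233/485 = -1.52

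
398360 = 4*99590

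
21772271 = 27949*779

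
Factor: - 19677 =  -3^1*7^1*937^1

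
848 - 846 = 2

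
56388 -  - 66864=123252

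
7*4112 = 28784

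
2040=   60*34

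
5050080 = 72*70140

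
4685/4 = 4685/4 = 1171.25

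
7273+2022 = 9295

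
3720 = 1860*2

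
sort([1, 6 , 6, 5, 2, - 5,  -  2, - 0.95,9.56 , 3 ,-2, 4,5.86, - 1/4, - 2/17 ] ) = [ - 5,  -  2,-2, - 0.95, - 1/4, - 2/17,1,2,3,4, 5, 5.86 , 6, 6,9.56] 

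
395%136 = 123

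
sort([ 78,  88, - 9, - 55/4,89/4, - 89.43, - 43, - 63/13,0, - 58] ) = [ - 89.43, - 58, - 43,  -  55/4,- 9,-63/13, 0 , 89/4,  78, 88]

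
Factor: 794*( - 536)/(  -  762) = 2^3 * 3^( - 1 )*67^1 *127^( - 1)*397^1 = 212792/381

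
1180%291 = 16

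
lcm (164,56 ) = 2296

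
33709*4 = 134836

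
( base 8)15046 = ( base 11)5036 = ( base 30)7D4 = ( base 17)162D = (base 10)6694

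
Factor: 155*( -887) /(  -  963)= 137485/963 = 3^( - 2)*5^1*31^1*107^ (  -  1)*887^1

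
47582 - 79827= - 32245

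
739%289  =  161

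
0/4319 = 0 = 0.00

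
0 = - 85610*0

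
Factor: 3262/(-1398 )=  -  3^( - 1) * 7^1 = - 7/3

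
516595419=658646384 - 142050965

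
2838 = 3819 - 981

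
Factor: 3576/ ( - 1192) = -3 = - 3^1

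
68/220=17/55 = 0.31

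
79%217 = 79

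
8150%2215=1505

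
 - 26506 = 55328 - 81834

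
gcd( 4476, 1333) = 1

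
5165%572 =17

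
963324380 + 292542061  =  1255866441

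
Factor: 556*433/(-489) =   -  240748/489 = - 2^2*3^(  -  1 )*  139^1*163^ (-1 )*433^1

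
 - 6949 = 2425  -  9374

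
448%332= 116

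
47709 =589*81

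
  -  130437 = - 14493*9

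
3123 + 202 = 3325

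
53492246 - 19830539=33661707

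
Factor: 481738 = 2^1*240869^1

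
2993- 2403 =590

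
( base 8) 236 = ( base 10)158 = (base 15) a8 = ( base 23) 6k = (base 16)9E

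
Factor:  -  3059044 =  - 2^2*557^1 * 1373^1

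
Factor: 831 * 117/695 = 3^3*5^( - 1 )*13^1*139^ ( - 1 )*277^1 = 97227/695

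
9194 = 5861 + 3333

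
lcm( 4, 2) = 4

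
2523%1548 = 975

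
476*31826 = 15149176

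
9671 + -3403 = 6268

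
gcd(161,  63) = 7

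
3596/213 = 16  +  188/213 = 16.88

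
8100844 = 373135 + 7727709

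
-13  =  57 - 70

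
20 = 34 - 14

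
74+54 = 128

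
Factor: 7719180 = 2^2*3^1*5^1*7^1 *18379^1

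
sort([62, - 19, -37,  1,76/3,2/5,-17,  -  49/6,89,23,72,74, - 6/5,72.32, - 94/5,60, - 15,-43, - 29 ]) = [ - 43, - 37, - 29  , - 19, - 94/5, - 17, - 15,  -  49/6, - 6/5, 2/5,1,23,76/3, 60,62,72,72.32,74,89 ] 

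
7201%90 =1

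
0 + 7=7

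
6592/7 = 6592/7 = 941.71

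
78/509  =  78/509 = 0.15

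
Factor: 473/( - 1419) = -1/3 = -  3^(- 1 ) 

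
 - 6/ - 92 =3/46 = 0.07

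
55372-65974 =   -  10602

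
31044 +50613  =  81657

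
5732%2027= 1678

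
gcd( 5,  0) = 5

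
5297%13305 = 5297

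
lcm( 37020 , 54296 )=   814440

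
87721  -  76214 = 11507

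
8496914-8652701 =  - 155787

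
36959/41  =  36959/41  =  901.44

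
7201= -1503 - -8704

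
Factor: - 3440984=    - 2^3*23^1*18701^1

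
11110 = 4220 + 6890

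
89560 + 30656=120216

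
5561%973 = 696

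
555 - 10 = 545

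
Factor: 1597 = 1597^1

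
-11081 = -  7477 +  - 3604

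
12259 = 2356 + 9903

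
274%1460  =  274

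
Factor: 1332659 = 31^1*42989^1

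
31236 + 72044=103280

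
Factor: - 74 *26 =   -  2^2*13^1*37^1=- 1924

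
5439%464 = 335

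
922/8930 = 461/4465 = 0.10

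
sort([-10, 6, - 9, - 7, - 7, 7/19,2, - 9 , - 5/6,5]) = [ - 10, - 9, - 9 ,- 7, - 7, - 5/6,7/19,  2,5, 6 ] 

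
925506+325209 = 1250715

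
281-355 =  - 74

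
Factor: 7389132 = 2^2*3^1*615761^1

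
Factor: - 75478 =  - 2^1  *13^1*2903^1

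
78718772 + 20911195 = 99629967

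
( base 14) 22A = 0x1ae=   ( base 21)ka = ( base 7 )1153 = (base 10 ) 430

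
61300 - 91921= -30621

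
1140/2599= 1140/2599= 0.44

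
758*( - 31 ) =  - 23498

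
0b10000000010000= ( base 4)2000100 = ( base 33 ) 7ho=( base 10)8208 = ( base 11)6192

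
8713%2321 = 1750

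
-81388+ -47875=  - 129263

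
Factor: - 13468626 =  - 2^1*3^3*249419^1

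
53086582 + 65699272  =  118785854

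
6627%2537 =1553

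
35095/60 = 584 + 11/12 = 584.92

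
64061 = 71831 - 7770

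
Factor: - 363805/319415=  - 377/331   =  - 13^1 * 29^1*331^( - 1)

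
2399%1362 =1037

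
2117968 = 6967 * 304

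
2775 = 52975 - 50200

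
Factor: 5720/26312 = 5/23 =5^1*23^( - 1 )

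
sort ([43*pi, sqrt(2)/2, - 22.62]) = [ - 22.62,  sqrt(2)/2 , 43*pi] 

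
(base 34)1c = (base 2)101110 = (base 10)46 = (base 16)2e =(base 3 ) 1201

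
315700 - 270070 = 45630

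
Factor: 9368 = 2^3*1171^1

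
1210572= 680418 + 530154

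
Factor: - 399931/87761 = - 679/149 = -  7^1*97^1 * 149^(  -  1 )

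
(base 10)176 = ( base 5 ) 1201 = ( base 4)2300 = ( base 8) 260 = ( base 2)10110000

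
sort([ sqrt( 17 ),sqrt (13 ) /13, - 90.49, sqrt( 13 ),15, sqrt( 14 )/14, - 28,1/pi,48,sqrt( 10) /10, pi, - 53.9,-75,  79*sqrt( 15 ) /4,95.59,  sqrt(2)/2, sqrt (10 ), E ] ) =[ - 90.49,  -  75,- 53.9, - 28, sqrt(14)/14,sqrt( 13) /13 , sqrt(10 )/10, 1/pi, sqrt(2) /2, E,pi,sqrt(10 ),sqrt( 13 ),sqrt ( 17 ),15,48,79*sqrt(15 )/4 , 95.59 ] 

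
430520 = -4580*( - 94)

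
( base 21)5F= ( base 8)170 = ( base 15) 80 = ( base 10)120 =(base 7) 231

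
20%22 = 20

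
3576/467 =3576/467 = 7.66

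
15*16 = 240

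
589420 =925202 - 335782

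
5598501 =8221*681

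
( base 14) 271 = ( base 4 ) 13223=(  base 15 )22B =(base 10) 491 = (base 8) 753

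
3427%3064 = 363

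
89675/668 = 134 + 163/668 = 134.24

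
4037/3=1345+ 2/3 = 1345.67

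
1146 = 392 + 754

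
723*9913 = 7167099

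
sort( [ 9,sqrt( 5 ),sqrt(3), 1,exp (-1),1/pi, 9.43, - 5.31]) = [-5.31,1/pi,exp( - 1 ), 1, sqrt( 3 ), sqrt(5 ),9,9.43] 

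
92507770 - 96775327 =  - 4267557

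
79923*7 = 559461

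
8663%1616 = 583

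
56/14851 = 56/14851 = 0.00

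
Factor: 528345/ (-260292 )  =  -885/436  =  -2^( - 2)*3^1*5^1 * 59^1 * 109^ ( - 1 )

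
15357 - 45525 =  - 30168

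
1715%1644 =71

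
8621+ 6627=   15248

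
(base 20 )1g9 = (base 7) 2061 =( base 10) 729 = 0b1011011001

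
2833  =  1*2833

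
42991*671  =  28846961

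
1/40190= 1/40190=0.00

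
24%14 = 10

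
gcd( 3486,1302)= 42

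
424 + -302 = 122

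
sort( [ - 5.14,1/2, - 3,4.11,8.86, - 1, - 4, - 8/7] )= [ - 5.14, - 4, - 3, - 8/7, - 1, 1/2,4.11,8.86 ]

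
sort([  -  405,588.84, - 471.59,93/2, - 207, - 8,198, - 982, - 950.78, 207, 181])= [ - 982, - 950.78, - 471.59,  -  405,-207, - 8,93/2,181, 198,207,588.84 ] 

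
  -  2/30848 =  - 1/15424 = - 0.00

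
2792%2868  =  2792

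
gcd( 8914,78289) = 1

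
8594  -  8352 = 242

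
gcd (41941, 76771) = 1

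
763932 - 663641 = 100291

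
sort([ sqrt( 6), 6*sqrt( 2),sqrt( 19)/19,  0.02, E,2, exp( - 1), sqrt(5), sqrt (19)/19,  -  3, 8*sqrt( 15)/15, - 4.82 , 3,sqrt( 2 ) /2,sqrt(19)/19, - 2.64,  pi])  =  [ - 4.82,- 3 ,-2.64, 0.02, sqrt ( 19 ) /19, sqrt( 19 ) /19, sqrt( 19)/19,exp( - 1), sqrt( 2)/2,2, 8*sqrt( 15 )/15, sqrt( 5) , sqrt(6), E, 3, pi,6 * sqrt ( 2 )]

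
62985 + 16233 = 79218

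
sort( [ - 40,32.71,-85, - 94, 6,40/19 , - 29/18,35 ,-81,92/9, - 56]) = [ - 94, - 85, - 81,- 56 , - 40 ,-29/18 , 40/19 , 6, 92/9,32.71, 35]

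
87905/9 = 87905/9 = 9767.22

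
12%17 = 12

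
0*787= 0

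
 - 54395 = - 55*989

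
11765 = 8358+3407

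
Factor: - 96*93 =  - 2^5*3^2*31^1 = -8928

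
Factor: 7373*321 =2366733 = 3^1*73^1*101^1*107^1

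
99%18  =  9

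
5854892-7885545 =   -  2030653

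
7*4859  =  34013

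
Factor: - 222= - 2^1 * 3^1*37^1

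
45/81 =5/9 = 0.56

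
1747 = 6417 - 4670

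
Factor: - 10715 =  - 5^1 *2143^1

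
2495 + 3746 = 6241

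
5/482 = 5/482 = 0.01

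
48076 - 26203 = 21873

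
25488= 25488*1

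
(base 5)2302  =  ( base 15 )16c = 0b101000111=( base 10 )327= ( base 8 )507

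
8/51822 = 4/25911 = 0.00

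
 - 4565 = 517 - 5082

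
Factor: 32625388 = 2^2*8156347^1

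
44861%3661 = 929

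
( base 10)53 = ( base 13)41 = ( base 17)32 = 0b110101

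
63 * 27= 1701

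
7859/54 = 7859/54= 145.54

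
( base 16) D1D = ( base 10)3357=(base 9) 4540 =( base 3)11121100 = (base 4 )310131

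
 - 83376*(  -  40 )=3335040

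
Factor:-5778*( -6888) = 2^4*3^4*7^1*41^1 * 107^1 = 39798864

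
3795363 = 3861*983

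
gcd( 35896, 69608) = 56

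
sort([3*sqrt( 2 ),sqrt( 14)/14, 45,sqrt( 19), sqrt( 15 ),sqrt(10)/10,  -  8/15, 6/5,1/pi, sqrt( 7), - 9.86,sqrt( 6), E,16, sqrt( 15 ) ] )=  [  -  9.86, - 8/15,sqrt( 14) /14,sqrt(10)/10,1/pi,6/5,  sqrt(6 ),sqrt ( 7),E,sqrt(  15),sqrt (15),3 * sqrt( 2),sqrt(19), 16, 45 ]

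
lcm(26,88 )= 1144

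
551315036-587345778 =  - 36030742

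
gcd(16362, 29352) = 6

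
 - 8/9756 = -1 + 2437/2439 = - 0.00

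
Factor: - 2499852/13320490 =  - 2^1*3^1*5^( - 1)*53^(-1)*613^( - 1)*5081^1 = -  30486/162445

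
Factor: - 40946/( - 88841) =2^1*59^1*73^( - 1 )*347^1*1217^ ( - 1)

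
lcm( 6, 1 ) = 6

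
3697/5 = 3697/5 = 739.40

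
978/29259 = 326/9753 = 0.03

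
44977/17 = 2645+12/17= 2645.71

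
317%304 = 13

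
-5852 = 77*( - 76 )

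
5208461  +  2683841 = 7892302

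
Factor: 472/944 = 1/2 = 2^(-1)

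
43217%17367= 8483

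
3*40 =120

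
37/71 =37/71 =0.52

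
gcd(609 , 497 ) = 7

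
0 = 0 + 0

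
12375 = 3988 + 8387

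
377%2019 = 377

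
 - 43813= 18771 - 62584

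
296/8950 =148/4475 = 0.03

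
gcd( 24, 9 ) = 3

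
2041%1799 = 242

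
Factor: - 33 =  - 3^1*11^1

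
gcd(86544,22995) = 9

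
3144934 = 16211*194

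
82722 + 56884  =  139606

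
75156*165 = 12400740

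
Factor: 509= 509^1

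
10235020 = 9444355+790665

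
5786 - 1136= 4650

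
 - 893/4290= -893/4290 = -0.21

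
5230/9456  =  2615/4728= 0.55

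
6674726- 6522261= 152465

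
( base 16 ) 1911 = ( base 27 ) 8LI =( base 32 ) 68H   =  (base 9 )8720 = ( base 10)6417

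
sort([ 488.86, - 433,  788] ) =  [ - 433,488.86,788] 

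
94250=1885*50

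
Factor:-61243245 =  - 3^2 * 5^1*7^1*199^1*977^1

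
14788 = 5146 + 9642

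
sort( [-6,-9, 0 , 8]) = [-9, - 6, 0 , 8]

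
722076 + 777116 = 1499192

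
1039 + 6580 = 7619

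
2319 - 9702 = -7383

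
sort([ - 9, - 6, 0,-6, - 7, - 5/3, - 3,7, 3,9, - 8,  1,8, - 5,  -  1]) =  [ - 9, - 8, -7, -6 , - 6, - 5, - 3, - 5/3, - 1,0,1, 3,7, 8,9 ] 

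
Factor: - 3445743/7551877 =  - 3^1*7^1*31^1*67^1*79^1*7551877^( - 1)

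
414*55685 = 23053590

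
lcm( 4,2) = 4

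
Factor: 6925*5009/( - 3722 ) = - 2^( - 1)*5^2*277^1*1861^( - 1)*5009^1 = - 34687325/3722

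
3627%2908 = 719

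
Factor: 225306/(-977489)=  - 2^1*3^2*547^( - 1)*1787^(  -  1)*12517^1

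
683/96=683/96= 7.11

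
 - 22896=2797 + - 25693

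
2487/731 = 2487/731=   3.40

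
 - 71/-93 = 71/93 = 0.76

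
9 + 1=10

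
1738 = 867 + 871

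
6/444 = 1/74 =0.01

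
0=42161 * 0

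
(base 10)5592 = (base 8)12730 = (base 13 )2712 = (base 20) DJC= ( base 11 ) 4224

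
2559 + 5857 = 8416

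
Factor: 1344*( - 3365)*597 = - 2699968320 = - 2^6*3^2*5^1 * 7^1*199^1*673^1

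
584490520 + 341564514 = 926055034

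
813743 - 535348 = 278395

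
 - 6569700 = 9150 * ( - 718) 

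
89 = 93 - 4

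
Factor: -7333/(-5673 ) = 3^( - 1)*31^( - 1 )*61^( - 1)*7333^1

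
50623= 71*713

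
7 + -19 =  - 12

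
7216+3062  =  10278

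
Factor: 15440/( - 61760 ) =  - 1/4 = -2^(-2 )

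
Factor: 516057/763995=179/265 = 5^(-1)*53^(-1)*179^1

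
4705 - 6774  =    -  2069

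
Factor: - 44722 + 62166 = 17444 = 2^2*7^2*89^1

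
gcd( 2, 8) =2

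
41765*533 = 22260745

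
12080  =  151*80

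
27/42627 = 9/14209 = 0.00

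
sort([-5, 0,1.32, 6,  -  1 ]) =[ -5,-1 , 0 , 1.32,6]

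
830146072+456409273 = 1286555345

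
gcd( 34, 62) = 2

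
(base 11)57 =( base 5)222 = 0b111110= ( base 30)22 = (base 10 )62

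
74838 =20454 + 54384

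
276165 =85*3249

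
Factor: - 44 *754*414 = -13734864 = - 2^4*3^2*11^1 * 13^1*23^1*29^1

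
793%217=142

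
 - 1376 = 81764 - 83140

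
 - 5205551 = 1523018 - 6728569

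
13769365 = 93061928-79292563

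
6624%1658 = 1650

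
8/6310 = 4/3155  =  0.00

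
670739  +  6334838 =7005577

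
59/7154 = 59/7154= 0.01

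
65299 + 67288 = 132587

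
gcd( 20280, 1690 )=1690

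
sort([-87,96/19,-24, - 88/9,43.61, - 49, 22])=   [-87, - 49, - 24,-88/9,  96/19,22, 43.61 ]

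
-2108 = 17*( - 124 )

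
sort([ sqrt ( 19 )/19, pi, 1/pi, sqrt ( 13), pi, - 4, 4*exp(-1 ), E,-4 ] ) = [ - 4, - 4, sqrt(19)/19,1/pi,4 * exp( - 1 ),E,  pi,  pi,  sqrt ( 13 )] 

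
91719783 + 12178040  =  103897823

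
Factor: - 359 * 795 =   -  285405  =  - 3^1 * 5^1*53^1*359^1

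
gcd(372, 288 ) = 12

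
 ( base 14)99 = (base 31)4b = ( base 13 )a5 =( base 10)135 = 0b10000111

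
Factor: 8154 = 2^1*3^3*151^1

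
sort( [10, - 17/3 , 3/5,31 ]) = [ - 17/3,  3/5,  10,31 ]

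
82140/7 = 82140/7 = 11734.29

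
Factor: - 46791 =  - 3^3*1733^1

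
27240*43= 1171320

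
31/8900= 31/8900 = 0.00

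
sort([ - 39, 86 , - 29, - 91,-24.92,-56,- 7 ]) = [ - 91, - 56, -39,-29, - 24.92, - 7,86]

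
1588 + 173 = 1761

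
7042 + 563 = 7605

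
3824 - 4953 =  - 1129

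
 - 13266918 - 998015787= - 1011282705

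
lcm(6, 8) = 24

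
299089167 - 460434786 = -161345619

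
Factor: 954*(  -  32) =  -30528 = - 2^6*3^2 *53^1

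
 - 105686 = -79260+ - 26426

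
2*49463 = 98926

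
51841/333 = 155 + 226/333 = 155.68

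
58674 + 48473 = 107147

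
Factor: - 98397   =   - 3^2* 13^1*29^2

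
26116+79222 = 105338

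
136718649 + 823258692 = 959977341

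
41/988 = 41/988= 0.04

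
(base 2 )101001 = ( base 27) 1e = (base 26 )1f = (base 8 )51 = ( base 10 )41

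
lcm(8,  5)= 40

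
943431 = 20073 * 47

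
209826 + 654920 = 864746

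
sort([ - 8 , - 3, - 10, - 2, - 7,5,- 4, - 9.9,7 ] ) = [ -10, - 9.9, - 8  ,- 7, - 4,-3, - 2,5,7]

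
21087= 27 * 781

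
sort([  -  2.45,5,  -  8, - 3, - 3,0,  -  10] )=[ -10,  -  8, - 3,  -  3, - 2.45,0,5]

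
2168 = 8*271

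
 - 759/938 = - 759/938 = - 0.81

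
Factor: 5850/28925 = 18/89 = 2^1*3^2*89^( - 1) 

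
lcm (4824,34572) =207432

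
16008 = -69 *(  -  232 ) 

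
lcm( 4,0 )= 0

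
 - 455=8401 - 8856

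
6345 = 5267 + 1078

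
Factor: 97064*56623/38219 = 5496054872/38219= 2^3*7^1 * 11^1*1103^1*8089^1*38219^(-1)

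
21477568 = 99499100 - 78021532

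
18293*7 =128051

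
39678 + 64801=104479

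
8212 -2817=5395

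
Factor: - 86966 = -2^1*11^1*59^1* 67^1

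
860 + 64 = 924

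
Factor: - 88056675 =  - 3^2 * 5^2*7^4*163^1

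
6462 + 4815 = 11277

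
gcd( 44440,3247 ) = 1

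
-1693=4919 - 6612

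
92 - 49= 43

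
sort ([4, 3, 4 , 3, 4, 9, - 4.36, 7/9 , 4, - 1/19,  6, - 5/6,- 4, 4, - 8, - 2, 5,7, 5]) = [ - 8, - 4.36,-4 ,-2, - 5/6, - 1/19,7/9,3,  3,  4, 4, 4,4, 4,5, 5, 6, 7,9 ] 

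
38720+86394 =125114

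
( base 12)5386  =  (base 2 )10001111010110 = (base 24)fm6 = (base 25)EGO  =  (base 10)9174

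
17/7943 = 17/7943 = 0.00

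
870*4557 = 3964590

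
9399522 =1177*7986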